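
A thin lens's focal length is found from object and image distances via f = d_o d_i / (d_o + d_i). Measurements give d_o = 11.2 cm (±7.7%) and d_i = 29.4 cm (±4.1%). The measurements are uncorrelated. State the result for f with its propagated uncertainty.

8.11 ± 0.461 cm

∂f/∂d_o = (d_i/(d_o+d_i))² = 0.524;  ∂f/∂d_i = (d_o/(d_o+d_i))² = 0.0761
δf = √((∂f/∂d_o · δd_o)² + (∂f/∂d_i · δd_i)²) = √(0.205 + 0.00841) = 0.461 cm
f = 8.11 cm.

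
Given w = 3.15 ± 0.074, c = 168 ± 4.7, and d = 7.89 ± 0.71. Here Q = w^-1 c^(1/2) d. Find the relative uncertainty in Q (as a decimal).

0.0940

For a monomial Q ∝ w^-1, c^(1/2), d, fractional errors add in quadrature:
  (-1·δw/w)² = (-1×0.0235)² = 0.000552;  (½·δc/c)² = (0.5×0.0280)² = 0.000196;  (1·δd/d)² = (1×0.0900)² = 0.00810
δQ/Q = √(0.00885) = 0.0940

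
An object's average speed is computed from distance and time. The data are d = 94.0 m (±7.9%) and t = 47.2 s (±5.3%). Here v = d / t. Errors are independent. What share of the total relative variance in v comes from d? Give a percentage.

(δv/v)² = (1·δd/d)² + (-1·δt/t)²
  d term: (1×0.0790)² = 0.00624
  t term: (-1×0.0530)² = 0.00281
Total = 0.00905. Share from d = 0.00624/0.00905 = 0.690.

69.0%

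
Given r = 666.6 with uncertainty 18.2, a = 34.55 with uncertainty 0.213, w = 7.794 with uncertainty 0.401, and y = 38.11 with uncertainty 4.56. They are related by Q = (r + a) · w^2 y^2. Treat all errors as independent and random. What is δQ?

Let u = r + a = 701.1. δu = √(δr² + δa²) = √(331 + 0.0454) = 18.2, so δu/u = 0.0260.
Q is then a monomial in u, w, y:
δQ/Q = √((δu/u)² + (2·δw/w)² + (2·δy/y)²) = √(0.000674 + 0.0106 + 0.0573) = 0.262
Q = 6.186e+07, so δQ = 0.262 × 6.186e+07 = 1.62e+07.

1.62e+07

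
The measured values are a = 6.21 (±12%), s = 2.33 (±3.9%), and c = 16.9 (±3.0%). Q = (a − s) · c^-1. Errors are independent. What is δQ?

0.0450

Let u = a − s = 3.88. δu = √(δa² + δs²) = √(0.555 + 0.00826) = 0.751, so δu/u = 0.193.
Q is then a monomial in u, c:
δQ/Q = √((δu/u)² + (-1·δc/c)²) = √(0.0374 + 0.000900) = 0.196
Q = 0.230, so δQ = 0.196 × 0.230 = 0.0450.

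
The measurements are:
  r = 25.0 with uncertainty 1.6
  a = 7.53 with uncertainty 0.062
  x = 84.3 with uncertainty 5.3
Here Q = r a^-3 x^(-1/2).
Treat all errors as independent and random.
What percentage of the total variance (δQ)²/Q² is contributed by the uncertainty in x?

(δQ/Q)² = (1·δr/r)² + (-3·δa/a)² + (−½·δx/x)²
  r term: (1×0.0640)² = 0.00410
  a term: (-3×0.00823)² = 0.000610
  x term: (-0.5×0.0629)² = 0.000988
Total = 0.00569. Share from x = 0.000988/0.00569 = 0.174.

17.4%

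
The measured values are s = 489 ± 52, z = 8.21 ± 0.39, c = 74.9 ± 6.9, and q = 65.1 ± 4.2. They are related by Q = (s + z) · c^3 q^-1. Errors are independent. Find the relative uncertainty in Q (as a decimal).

0.302

Let u = s + z = 497. δu = √(δs² + δz²) = √(2700 + 0.152) = 52.0, so δu/u = 0.105.
Q is then a monomial in u, c, q:
δQ/Q = √((δu/u)² + (3·δc/c)² + (-1·δq/q)²) = √(0.0109 + 0.0764 + 0.00416) = 0.302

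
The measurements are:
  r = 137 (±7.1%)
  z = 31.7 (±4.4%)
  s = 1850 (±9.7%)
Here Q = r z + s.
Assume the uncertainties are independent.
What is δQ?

405

Let p = r·z = 4340. δp/p = √((1·δr/r)² + (1·δz/z)²) = √(0.00504 + 0.00194) = 0.0835, so δp = 363.
Q = p + s: δQ = √(δp² + δs²) = √(1.32e+05 + 32200) = 405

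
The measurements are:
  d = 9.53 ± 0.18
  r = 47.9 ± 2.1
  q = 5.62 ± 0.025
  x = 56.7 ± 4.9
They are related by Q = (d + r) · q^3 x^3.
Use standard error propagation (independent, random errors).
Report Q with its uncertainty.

(1.86 ± 0.487) × 10^9

Let u = d + r = 57.4. δu = √(δd² + δr²) = √(0.0324 + 4.41) = 2.11, so δu/u = 0.0367.
Q is then a monomial in u, q, x:
δQ/Q = √((δu/u)² + (3·δq/q)² + (3·δx/x)²) = √(0.00135 + 0.000178 + 0.0672) = 0.262
Q = 1.86e+09, so δQ = 0.262 × 1.86e+09 = 4.87e+08.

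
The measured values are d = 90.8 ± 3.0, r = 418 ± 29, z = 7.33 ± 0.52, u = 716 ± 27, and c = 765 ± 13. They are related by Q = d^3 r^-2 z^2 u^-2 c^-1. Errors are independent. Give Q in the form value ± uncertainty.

(5.87 ± 1.38) × 10^-7

Q is a product of powers, so relative uncertainties combine in quadrature:
  (3·δd/d)² = (3×0.0330)² = 0.00982;  (-2·δr/r)² = (-2×0.0694)² = 0.0193;  (2·δz/z)² = (2×0.0709)² = 0.0201;  (-2·δu/u)² = (-2×0.0377)² = 0.00569;  (-1·δc/c)² = (-1×0.0170)² = 0.000289
δQ/Q = √(0.0552) = 0.235
Q = 5.87e-07, so δQ = 0.235 × 5.87e-07 = 1.38e-07.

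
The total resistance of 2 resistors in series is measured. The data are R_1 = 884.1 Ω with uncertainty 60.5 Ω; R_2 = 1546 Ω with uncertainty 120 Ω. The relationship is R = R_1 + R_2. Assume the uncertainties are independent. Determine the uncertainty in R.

Sums and differences: (δR)² = Σ (cᵢ δxᵢ)².
  (δR_1)² = 3660;  (δR_2)² = 14400
δR = √(18100) = 134 Ω

134 Ω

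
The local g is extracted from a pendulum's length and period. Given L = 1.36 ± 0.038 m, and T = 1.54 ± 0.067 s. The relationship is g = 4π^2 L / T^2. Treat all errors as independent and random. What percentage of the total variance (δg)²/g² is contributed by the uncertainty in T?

90.7%

(δg/g)² = (1·δL/L)² + (-2·δT/T)²
  L term: (1×0.0279)² = 0.000781
  T term: (-2×0.0435)² = 0.00757
Total = 0.00835. Share from T = 0.00757/0.00835 = 0.907.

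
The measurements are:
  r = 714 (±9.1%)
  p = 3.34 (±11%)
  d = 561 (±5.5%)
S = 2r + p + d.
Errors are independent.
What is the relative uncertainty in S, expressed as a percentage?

S is a linear combination, so absolute uncertainties add in quadrature:
  (2·δr)² = 16900;  (δp)² = 0.135;  (δd)² = 952
δS = √(17800) = 134
S = 1990, so δS/S = 134/1990 = 0.0670.

6.70%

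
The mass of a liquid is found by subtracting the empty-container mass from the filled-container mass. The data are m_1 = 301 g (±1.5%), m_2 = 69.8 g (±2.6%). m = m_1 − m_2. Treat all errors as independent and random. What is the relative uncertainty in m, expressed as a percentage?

Sums and differences: (δm)² = Σ (cᵢ δxᵢ)².
  (δm_1)² = 20.4;  (δm_2)² = 3.29
δm = √(23.7) = 4.87 g
m = 231 g, so δm/m = 4.87/231 = 0.0210.

2.10%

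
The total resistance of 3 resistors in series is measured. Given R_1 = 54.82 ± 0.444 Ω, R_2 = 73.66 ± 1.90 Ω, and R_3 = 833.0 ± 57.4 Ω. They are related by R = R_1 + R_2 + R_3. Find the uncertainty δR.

57.4 Ω

Each term contributes (cᵢ δxᵢ)² to (δR)²:
  (δR_1)² = 0.197;  (δR_2)² = 3.61;  (δR_3)² = 3290
δR = √(3300) = 57.4 Ω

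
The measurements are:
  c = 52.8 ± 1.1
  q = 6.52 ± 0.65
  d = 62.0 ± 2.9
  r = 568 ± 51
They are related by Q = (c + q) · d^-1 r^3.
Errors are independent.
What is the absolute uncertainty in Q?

4.81e+07

Let u = c + q = 59.3. δu = √(δc² + δq²) = √(1.21 + 0.423) = 1.28, so δu/u = 0.0215.
Q is then a monomial in u, d, r:
δQ/Q = √((δu/u)² + (-1·δd/d)² + (3·δr/r)²) = √(0.000464 + 0.00219 + 0.0726) = 0.274
Q = 1.75e+08, so δQ = 0.274 × 1.75e+08 = 4.81e+07.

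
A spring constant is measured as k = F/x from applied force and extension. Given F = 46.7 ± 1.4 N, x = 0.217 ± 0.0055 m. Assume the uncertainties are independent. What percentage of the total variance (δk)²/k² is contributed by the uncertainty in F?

(δk/k)² = (1·δF/F)² + (-1·δx/x)²
  F term: (1×0.0300)² = 0.000899
  x term: (-1×0.0253)² = 0.000642
Total = 0.00154. Share from F = 0.000899/0.00154 = 0.583.

58.3%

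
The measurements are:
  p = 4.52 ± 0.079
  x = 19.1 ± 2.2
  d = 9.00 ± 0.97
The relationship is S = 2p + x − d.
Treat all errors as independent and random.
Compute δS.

2.41

Absolute uncertainties add in quadrature for a linear combination:
  (2·δp)² = 0.0250;  (δx)² = 4.84;  (δd)² = 0.941
δS = √(5.81) = 2.41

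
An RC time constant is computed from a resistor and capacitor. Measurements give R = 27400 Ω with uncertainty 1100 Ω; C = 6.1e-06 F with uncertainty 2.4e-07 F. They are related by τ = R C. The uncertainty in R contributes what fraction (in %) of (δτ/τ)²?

(δτ/τ)² = (1·δR/R)² + (1·δC/C)²
  R term: (1×0.0401)² = 0.00161
  C term: (1×0.0393)² = 0.00155
Total = 0.00316. Share from R = 0.00161/0.00316 = 0.510.

51.0%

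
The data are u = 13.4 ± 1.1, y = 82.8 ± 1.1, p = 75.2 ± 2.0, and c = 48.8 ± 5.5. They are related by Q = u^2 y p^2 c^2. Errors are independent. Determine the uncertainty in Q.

5.69e+10

Relative error in a monomial: (δQ/Q)² = Σ (nᵢ · δxᵢ/xᵢ)².
  (2·δu/u)² = (2×0.0821)² = 0.0270;  (1·δy/y)² = (1×0.0133)² = 0.000176;  (2·δp/p)² = (2×0.0266)² = 0.00283;  (2·δc/c)² = (2×0.113)² = 0.0508
δQ/Q = √(0.0808) = 0.284
Q = 2e+11, so δQ = 0.284 × 2e+11 = 5.69e+10.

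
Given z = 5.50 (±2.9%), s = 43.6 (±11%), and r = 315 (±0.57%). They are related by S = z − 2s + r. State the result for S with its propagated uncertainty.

Each term contributes (cᵢ δxᵢ)² to (δS)²:
  (δz)² = 0.0254;  (2·δs)² = 92.0;  (δr)² = 3.22
δS = √(95.3) = 9.76
S = 233.

233 ± 9.76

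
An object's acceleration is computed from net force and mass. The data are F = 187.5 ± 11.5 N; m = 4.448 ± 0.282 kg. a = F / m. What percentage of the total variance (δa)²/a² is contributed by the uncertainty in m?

(δa/a)² = (1·δF/F)² + (-1·δm/m)²
  F term: (1×0.0613)² = 0.00376
  m term: (-1×0.0634)² = 0.00402
Total = 0.00778. Share from m = 0.00402/0.00778 = 0.517.

51.7%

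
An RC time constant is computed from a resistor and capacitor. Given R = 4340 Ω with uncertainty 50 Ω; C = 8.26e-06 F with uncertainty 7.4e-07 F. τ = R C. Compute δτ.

0.00324 s

Each factor contributes (exponent × relative error)² to (δτ/τ)²:
  (1·δR/R)² = (1×0.0115)² = 0.000133;  (1·δC/C)² = (1×0.0896)² = 0.00803
δτ/τ = √(0.00816) = 0.0903
τ = 0.0358 s, so δτ = 0.0903 × 0.0358 = 0.00324 s.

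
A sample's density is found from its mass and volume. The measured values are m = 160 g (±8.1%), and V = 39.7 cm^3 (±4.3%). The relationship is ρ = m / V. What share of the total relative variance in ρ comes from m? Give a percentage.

78.0%

(δρ/ρ)² = (1·δm/m)² + (-1·δV/V)²
  m term: (1×0.0810)² = 0.00656
  V term: (-1×0.0430)² = 0.00185
Total = 0.00841. Share from m = 0.00656/0.00841 = 0.780.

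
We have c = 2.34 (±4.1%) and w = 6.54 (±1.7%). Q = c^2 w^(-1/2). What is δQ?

For a monomial Q ∝ c^2, w^(-1/2), fractional errors add in quadrature:
  (2·δc/c)² = (2×0.0410)² = 0.00672;  (−½·δw/w)² = (-0.5×0.0170)² = 7.23e-05
δQ/Q = √(0.00680) = 0.0824
Q = 2.14, so δQ = 0.0824 × 2.14 = 0.177.

0.177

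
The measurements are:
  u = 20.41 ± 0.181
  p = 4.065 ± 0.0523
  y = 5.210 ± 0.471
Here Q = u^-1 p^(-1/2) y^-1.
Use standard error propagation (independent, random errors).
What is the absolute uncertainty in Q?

0.000425

Relative error in a monomial: (δQ/Q)² = Σ (nᵢ · δxᵢ/xᵢ)².
  (-1·δu/u)² = (-1×0.00887)² = 7.86e-05;  (−½·δp/p)² = (-0.5×0.0129)² = 4.14e-05;  (-1·δy/y)² = (-1×0.0904)² = 0.00817
δQ/Q = √(0.00829) = 0.0911
Q = 0.004664, so δQ = 0.0911 × 0.004664 = 0.000425.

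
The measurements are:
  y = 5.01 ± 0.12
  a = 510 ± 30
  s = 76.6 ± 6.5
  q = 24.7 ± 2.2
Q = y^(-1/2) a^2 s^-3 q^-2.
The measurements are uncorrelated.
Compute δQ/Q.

0.332

Since Q is a product/quotient, work with relative uncertainties:
  (−½·δy/y)² = (-0.5×0.0240)² = 0.000143;  (2·δa/a)² = (2×0.0588)² = 0.0138;  (-3·δs/s)² = (-3×0.0849)² = 0.0648;  (-2·δq/q)² = (-2×0.0891)² = 0.0317
δQ/Q = √(0.111) = 0.332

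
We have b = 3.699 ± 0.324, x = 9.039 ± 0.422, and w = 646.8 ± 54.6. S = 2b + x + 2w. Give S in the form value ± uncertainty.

S is a linear combination, so absolute uncertainties add in quadrature:
  (2·δb)² = 0.420;  (δx)² = 0.178;  (2·δw)² = 11900
δS = √(11900) = 109
S = 1310.

1310 ± 109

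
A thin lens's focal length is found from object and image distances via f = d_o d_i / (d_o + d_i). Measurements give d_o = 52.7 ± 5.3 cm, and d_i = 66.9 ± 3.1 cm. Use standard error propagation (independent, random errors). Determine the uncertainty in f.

1.76 cm

∂f/∂d_o = (d_i/(d_o+d_i))² = 0.313;  ∂f/∂d_i = (d_o/(d_o+d_i))² = 0.194
δf = √((∂f/∂d_o · δd_o)² + (∂f/∂d_i · δd_i)²) = √(2.75 + 0.362) = 1.76 cm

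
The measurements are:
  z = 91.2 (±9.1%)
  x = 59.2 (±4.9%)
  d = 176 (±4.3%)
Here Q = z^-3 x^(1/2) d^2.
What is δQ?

Each factor contributes (exponent × relative error)² to (δQ/Q)²:
  (-3·δz/z)² = (-3×0.0910)² = 0.0745;  (½·δx/x)² = (0.5×0.0490)² = 0.000600;  (2·δd/d)² = (2×0.0430)² = 0.00740
δQ/Q = √(0.0825) = 0.287
Q = 0.314, so δQ = 0.287 × 0.314 = 0.0903.

0.0903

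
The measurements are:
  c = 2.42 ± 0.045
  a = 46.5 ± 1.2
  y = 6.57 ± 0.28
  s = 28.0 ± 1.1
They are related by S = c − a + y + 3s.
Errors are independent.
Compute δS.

3.52

For a sum/difference, combine absolute errors in quadrature:
  (δc)² = 0.00202;  (δa)² = 1.44;  (δy)² = 0.0784;  (3·δs)² = 10.9
δS = √(12.4) = 3.52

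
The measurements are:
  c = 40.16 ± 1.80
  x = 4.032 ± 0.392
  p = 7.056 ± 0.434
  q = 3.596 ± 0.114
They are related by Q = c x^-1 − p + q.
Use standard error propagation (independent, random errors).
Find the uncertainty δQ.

Let w = c·x^-1 = 9.960. δw/w = √((1·δc/c)² + (-1·δx/x)²) = √(0.00201 + 0.00945) = 0.107, so δw = 1.07.
Q = w − p + q: δQ = √(δw² + δp² + δq²) = √(1.14 + 0.188 + 0.0130) = 1.16

1.16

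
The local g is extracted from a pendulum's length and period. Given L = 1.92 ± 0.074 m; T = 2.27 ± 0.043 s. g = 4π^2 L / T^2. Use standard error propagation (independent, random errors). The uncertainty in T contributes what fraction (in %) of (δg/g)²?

(δg/g)² = (1·δL/L)² + (-2·δT/T)²
  L term: (1×0.0385)² = 0.00149
  T term: (-2×0.0189)² = 0.00144
Total = 0.00292. Share from T = 0.00144/0.00292 = 0.491.

49.1%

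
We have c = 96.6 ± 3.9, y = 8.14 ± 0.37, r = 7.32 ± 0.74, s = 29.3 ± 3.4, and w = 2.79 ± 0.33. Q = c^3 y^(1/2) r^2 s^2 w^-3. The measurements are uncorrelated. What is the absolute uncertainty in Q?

2.65e+09

Relative error in a monomial: (δQ/Q)² = Σ (nᵢ · δxᵢ/xᵢ)².
  (3·δc/c)² = (3×0.0404)² = 0.0147;  (½·δy/y)² = (0.5×0.0455)² = 0.000517;  (2·δr/r)² = (2×0.101)² = 0.0409;  (2·δs/s)² = (2×0.116)² = 0.0539;  (-3·δw/w)² = (-3×0.118)² = 0.126
δQ/Q = √(0.236) = 0.486
Q = 5.45e+09, so δQ = 0.486 × 5.45e+09 = 2.65e+09.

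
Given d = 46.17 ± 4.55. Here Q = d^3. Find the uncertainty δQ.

29100

Q ∝ d^3, so δQ/Q = |3| · δd/d = 3 × 0.0985 = 0.296.
Q = 98420, so δQ = 0.296 × 98420 = 29100.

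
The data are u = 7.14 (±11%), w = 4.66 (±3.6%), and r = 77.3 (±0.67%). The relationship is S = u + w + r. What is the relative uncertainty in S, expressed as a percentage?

1.07%

For a sum/difference, combine absolute errors in quadrature:
  (δu)² = 0.617;  (δw)² = 0.0281;  (δr)² = 0.268
δS = √(0.913) = 0.956
S = 89.1, so δS/S = 0.956/89.1 = 0.0107.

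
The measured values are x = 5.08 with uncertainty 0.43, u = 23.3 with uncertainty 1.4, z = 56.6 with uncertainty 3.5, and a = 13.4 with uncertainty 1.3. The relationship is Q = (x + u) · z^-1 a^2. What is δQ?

Let w = x + u = 28.4. δw = √(δx² + δu²) = √(0.185 + 1.96) = 1.46, so δw/w = 0.0516.
Q is then a monomial in w, z, a:
δQ/Q = √((δw/w)² + (-1·δz/z)² + (2·δa/a)²) = √(0.00266 + 0.00382 + 0.0376) = 0.210
Q = 90.0, so δQ = 0.210 × 90.0 = 18.9.

18.9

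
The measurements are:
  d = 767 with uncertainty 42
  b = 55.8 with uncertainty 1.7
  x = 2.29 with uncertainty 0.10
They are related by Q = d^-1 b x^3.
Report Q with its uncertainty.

0.874 ± 0.127

Q is a product of powers, so relative uncertainties combine in quadrature:
  (-1·δd/d)² = (-1×0.0548)² = 0.00300;  (1·δb/b)² = (1×0.0305)² = 0.000928;  (3·δx/x)² = (3×0.0437)² = 0.0172
δQ/Q = √(0.0211) = 0.145
Q = 0.874, so δQ = 0.145 × 0.874 = 0.127.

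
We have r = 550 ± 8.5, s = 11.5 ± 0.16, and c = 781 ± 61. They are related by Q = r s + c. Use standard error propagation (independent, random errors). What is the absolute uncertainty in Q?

Let p = r·s = 6320. δp/p = √((1·δr/r)² + (1·δs/s)²) = √(0.000239 + 0.000194) = 0.0208, so δp = 132.
Q = p + c: δQ = √(δp² + δc²) = √(17300 + 3720) = 145

145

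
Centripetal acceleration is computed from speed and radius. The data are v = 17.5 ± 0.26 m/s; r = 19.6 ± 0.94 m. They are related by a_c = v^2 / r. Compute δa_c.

Since a_c is a product/quotient, work with relative uncertainties:
  (2·δv/v)² = (2×0.0149)² = 0.000883;  (-1·δr/r)² = (-1×0.0480)² = 0.00230
δa_c/a_c = √(0.00318) = 0.0564
a_c = 15.6 m/s^2, so δa_c = 0.0564 × 15.6 = 0.882 m/s^2.

0.882 m/s^2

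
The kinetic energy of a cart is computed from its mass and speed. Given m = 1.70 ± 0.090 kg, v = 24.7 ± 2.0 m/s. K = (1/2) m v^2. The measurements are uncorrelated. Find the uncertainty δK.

88.4 J

Since K is a product/quotient, work with relative uncertainties:
  (1·δm/m)² = (1×0.0529)² = 0.00280;  (2·δv/v)² = (2×0.0810)² = 0.0262
δK/K = √(0.0290) = 0.170
K = 519 J, so δK = 0.170 × 519 = 88.4 J.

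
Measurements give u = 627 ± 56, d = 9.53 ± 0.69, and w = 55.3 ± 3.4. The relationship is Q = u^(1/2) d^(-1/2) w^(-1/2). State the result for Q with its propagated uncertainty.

1.09 ± 0.0711

Relative error in a monomial: (δQ/Q)² = Σ (nᵢ · δxᵢ/xᵢ)².
  (½·δu/u)² = (0.5×0.0893)² = 0.00199;  (−½·δd/d)² = (-0.5×0.0724)² = 0.00131;  (−½·δw/w)² = (-0.5×0.0615)² = 0.000945
δQ/Q = √(0.00425) = 0.0652
Q = 1.09, so δQ = 0.0652 × 1.09 = 0.0711.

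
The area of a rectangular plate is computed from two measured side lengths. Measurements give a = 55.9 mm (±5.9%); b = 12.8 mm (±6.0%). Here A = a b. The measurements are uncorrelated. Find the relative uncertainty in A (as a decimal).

0.0841

Products/powers → add relative errors in quadrature, weighted by exponent:
  (1·δa/a)² = (1×0.0590)² = 0.00348;  (1·δb/b)² = (1×0.0600)² = 0.00360
δA/A = √(0.00708) = 0.0841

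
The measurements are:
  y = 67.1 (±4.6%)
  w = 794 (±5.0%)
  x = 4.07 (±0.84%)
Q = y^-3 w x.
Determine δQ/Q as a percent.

For a monomial Q ∝ y^-3, w, x, fractional errors add in quadrature:
  (-3·δy/y)² = (-3×0.0460)² = 0.0190;  (1·δw/w)² = (1×0.0500)² = 0.00250;  (1·δx/x)² = (1×0.00840)² = 7.06e-05
δQ/Q = √(0.0216) = 0.147

14.7%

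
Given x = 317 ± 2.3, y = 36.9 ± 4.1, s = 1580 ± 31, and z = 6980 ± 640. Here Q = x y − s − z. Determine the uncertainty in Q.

1450

Let p = x·y = 11700. δp/p = √((1·δx/x)² + (1·δy/y)²) = √(5.26e-05 + 0.0123) = 0.111, so δp = 1300.
Q = p − s − z: δQ = √(δp² + δs² + δz²) = √(1.7e+06 + 961 + 4.1e+05) = 1450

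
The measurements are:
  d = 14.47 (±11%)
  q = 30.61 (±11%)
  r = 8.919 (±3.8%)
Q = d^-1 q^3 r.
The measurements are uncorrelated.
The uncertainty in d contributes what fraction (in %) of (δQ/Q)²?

(δQ/Q)² = (-1·δd/d)² + (3·δq/q)² + (1·δr/r)²
  d term: (-1×0.110)² = 0.0121
  q term: (3×0.110)² = 0.109
  r term: (1×0.0380)² = 0.00144
Total = 0.122. Share from d = 0.0121/0.122 = 0.0988.

9.88%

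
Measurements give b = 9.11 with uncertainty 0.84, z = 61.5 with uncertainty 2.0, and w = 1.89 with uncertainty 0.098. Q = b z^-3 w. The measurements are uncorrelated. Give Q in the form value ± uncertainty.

For a monomial Q ∝ b, z^-3, w, fractional errors add in quadrature:
  (1·δb/b)² = (1×0.0922)² = 0.00850;  (-3·δz/z)² = (-3×0.0325)² = 0.00952;  (1·δw/w)² = (1×0.0519)² = 0.00269
δQ/Q = √(0.0207) = 0.144
Q = 7.4e-05, so δQ = 0.144 × 7.4e-05 = 1.07e-05.

(7.40 ± 1.07) × 10^-5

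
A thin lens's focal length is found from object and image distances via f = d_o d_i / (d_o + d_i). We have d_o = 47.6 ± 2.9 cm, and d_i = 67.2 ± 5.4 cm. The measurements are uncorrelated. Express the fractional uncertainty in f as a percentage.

∂f/∂d_o = (d_i/(d_o+d_i))² = 0.343;  ∂f/∂d_i = (d_o/(d_o+d_i))² = 0.172
δf = √((∂f/∂d_o · δd_o)² + (∂f/∂d_i · δd_i)²) = √(0.987 + 0.862) = 1.36 cm
f = 27.9 cm, so δf/f = 1.36/27.9 = 0.0488.

4.88%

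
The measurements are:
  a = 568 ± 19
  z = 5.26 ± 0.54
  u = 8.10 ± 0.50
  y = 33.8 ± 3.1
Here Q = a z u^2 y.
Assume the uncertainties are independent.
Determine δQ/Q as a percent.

Each factor contributes (exponent × relative error)² to (δQ/Q)²:
  (1·δa/a)² = (1×0.0335)² = 0.00112;  (1·δz/z)² = (1×0.103)² = 0.0105;  (2·δu/u)² = (2×0.0617)² = 0.0152;  (1·δy/y)² = (1×0.0917)² = 0.00841
δQ/Q = √(0.0353) = 0.188

18.8%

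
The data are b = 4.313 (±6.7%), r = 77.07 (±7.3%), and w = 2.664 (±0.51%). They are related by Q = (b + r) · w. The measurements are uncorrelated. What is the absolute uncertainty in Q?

Let u = b + r = 81.38. δu = √(δb² + δr²) = √(0.0835 + 31.7) = 5.63, so δu/u = 0.0692.
Q is then a monomial in u, w:
δQ/Q = √((δu/u)² + (1·δw/w)²) = √(0.00479 + 2.6e-05) = 0.0694
Q = 216.8, so δQ = 0.0694 × 216.8 = 15.0.

15.0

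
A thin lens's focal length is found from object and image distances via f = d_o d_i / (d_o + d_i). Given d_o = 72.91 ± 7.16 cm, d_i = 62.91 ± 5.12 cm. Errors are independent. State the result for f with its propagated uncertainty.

33.77 ± 2.13 cm

∂f/∂d_o = (d_i/(d_o+d_i))² = 0.215;  ∂f/∂d_i = (d_o/(d_o+d_i))² = 0.288
δf = √((∂f/∂d_o · δd_o)² + (∂f/∂d_i · δd_i)²) = √(2.36 + 2.18) = 2.13 cm
f = 33.77 cm.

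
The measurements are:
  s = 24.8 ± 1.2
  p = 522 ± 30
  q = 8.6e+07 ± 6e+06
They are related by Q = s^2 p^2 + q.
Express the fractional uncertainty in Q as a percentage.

Let w = s^2·p^2 = 1.68e+08. δw/w = √((2·δs/s)² + (2·δp/p)²) = √(0.00937 + 0.0132) = 0.150, so δw = 2.52e+07.
Q = w + q: δQ = √(δw² + δq²) = √(6.34e+14 + 3.6e+13) = 2.59e+07
Q = 2.54e+08, so δQ/Q = 2.59e+07/2.54e+08 = 0.102.

10.2%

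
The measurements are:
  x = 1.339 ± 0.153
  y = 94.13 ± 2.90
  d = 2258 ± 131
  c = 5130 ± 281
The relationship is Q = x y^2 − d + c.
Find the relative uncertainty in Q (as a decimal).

0.107

Let p = x·y^2 = 11860. δp/p = √((1·δx/x)² + (2·δy/y)²) = √(0.0131 + 0.00380) = 0.130, so δp = 1540.
Q = p − d + c: δQ = √(δp² + δd² + δc²) = √(2.37e+06 + 17200 + 79000) = 1570
Q = 14740, so δQ/Q = 1570/14740 = 0.107.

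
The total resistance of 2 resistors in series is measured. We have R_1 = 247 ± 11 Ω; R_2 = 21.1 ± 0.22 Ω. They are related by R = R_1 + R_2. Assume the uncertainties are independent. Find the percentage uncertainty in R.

4.10%

Absolute uncertainties add in quadrature for a linear combination:
  (δR_1)² = 121;  (δR_2)² = 0.0484
δR = √(121) = 11.0 Ω
R = 268 Ω, so δR/R = 11.0/268 = 0.0410.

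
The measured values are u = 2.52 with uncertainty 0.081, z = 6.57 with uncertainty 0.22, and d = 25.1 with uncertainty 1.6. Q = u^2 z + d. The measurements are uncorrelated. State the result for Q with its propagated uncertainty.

66.8 ± 3.42

Let p = u^2·z = 41.7. δp/p = √((2·δu/u)² + (1·δz/z)²) = √(0.00413 + 0.00112) = 0.0725, so δp = 3.02.
Q = p + d: δQ = √(δp² + δd²) = √(9.15 + 2.56) = 3.42
Q = 66.8.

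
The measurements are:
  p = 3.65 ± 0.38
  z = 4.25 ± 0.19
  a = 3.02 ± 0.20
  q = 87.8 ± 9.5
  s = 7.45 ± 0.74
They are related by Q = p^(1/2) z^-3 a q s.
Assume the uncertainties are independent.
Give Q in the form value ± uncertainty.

49.2 ± 10.6

Relative error in a monomial: (δQ/Q)² = Σ (nᵢ · δxᵢ/xᵢ)².
  (½·δp/p)² = (0.5×0.104)² = 0.00271;  (-3·δz/z)² = (-3×0.0447)² = 0.0180;  (1·δa/a)² = (1×0.0662)² = 0.00439;  (1·δq/q)² = (1×0.108)² = 0.0117;  (1·δs/s)² = (1×0.0993)² = 0.00987
δQ/Q = √(0.0467) = 0.216
Q = 49.2, so δQ = 0.216 × 49.2 = 10.6.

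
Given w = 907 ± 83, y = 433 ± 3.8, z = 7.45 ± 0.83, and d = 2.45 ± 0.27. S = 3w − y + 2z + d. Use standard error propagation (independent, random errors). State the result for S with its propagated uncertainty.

2310 ± 249

Sums and differences: (δS)² = Σ (cᵢ δxᵢ)².
  (3·δw)² = 62000;  (δy)² = 14.4;  (2·δz)² = 2.76;  (δd)² = 0.0729
δS = √(62000) = 249
S = 2310.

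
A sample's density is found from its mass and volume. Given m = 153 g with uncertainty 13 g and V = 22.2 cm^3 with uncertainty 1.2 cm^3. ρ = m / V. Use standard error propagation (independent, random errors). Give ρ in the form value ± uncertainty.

6.89 ± 0.694 g/cm^3

Since ρ is a product/quotient, work with relative uncertainties:
  (1·δm/m)² = (1×0.0850)² = 0.00722;  (-1·δV/V)² = (-1×0.0541)² = 0.00292
δρ/ρ = √(0.0101) = 0.101
ρ = 6.89 g/cm^3, so δρ = 0.101 × 6.89 = 0.694 g/cm^3.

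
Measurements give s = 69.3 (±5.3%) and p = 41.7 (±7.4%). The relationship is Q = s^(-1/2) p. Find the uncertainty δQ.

Q is a product of powers, so relative uncertainties combine in quadrature:
  (−½·δs/s)² = (-0.5×0.0530)² = 0.000702;  (1·δp/p)² = (1×0.0740)² = 0.00548
δQ/Q = √(0.00618) = 0.0786
Q = 5.01, so δQ = 0.0786 × 5.01 = 0.394.

0.394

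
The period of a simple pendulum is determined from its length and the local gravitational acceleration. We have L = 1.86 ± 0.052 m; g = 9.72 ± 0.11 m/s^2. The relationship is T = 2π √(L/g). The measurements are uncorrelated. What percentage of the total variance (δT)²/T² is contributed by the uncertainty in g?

14.1%

(δT/T)² = (½·δL/L)² + (−½·δg/g)²
  L term: (0.5×0.0280)² = 0.000195
  g term: (-0.5×0.0113)² = 3.2e-05
Total = 0.000227. Share from g = 3.2e-05/0.000227 = 0.141.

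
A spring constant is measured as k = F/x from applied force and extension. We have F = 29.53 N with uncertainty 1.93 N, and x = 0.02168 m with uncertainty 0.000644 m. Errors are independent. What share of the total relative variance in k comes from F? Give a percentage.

(δk/k)² = (1·δF/F)² + (-1·δx/x)²
  F term: (1×0.0654)² = 0.00427
  x term: (-1×0.0297)² = 0.000882
Total = 0.00515. Share from F = 0.00427/0.00515 = 0.829.

82.9%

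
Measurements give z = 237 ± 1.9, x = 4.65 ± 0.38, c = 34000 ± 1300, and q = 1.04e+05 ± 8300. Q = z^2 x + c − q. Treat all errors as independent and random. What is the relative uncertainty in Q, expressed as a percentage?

Let p = z^2·x = 2.61e+05. δp/p = √((2·δz/z)² + (1·δx/x)²) = √(0.000257 + 0.00668) = 0.0833, so δp = 21800.
Q = p + c − q: δQ = √(δp² + δc² + δq²) = √(4.73e+08 + 1.69e+06 + 6.89e+07) = 23300
Q = 1.91e+05, so δQ/Q = 23300/1.91e+05 = 0.122.

12.2%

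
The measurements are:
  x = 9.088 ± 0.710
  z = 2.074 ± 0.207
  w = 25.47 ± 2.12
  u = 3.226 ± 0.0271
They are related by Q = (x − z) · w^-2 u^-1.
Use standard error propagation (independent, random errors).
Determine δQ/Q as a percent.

Let h = x − z = 7.014. δh = √(δx² + δz²) = √(0.504 + 0.0428) = 0.740, so δh/h = 0.105.
Q is then a monomial in h, w, u:
δQ/Q = √((δh/h)² + (-2·δw/w)² + (-1·δu/u)²) = √(0.0111 + 0.0277 + 7.06e-05) = 0.197

19.7%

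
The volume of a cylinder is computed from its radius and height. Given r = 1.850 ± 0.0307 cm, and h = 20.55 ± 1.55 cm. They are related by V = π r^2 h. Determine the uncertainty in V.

For a monomial V ∝ r^2, h, fractional errors add in quadrature:
  (2·δr/r)² = (2×0.0166)² = 0.00110;  (1·δh/h)² = (1×0.0754)² = 0.00569
δV/V = √(0.00679) = 0.0824
V = 221.0 cm^3, so δV = 0.0824 × 221.0 = 18.2 cm^3.

18.2 cm^3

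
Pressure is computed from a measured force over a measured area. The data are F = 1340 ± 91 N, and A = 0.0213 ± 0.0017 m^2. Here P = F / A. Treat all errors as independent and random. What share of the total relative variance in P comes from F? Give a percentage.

(δP/P)² = (1·δF/F)² + (-1·δA/A)²
  F term: (1×0.0679)² = 0.00461
  A term: (-1×0.0798)² = 0.00637
Total = 0.0110. Share from F = 0.00461/0.0110 = 0.420.

42.0%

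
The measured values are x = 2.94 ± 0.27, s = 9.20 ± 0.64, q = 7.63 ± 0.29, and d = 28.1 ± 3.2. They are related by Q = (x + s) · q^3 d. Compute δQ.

Let u = x + s = 12.1. δu = √(δx² + δs²) = √(0.0729 + 0.410) = 0.695, so δu/u = 0.0572.
Q is then a monomial in u, q, d:
δQ/Q = √((δu/u)² + (3·δq/q)² + (1·δd/d)²) = √(0.00327 + 0.0130 + 0.0130) = 0.171
Q = 1.52e+05, so δQ = 0.171 × 1.52e+05 = 25900.

25900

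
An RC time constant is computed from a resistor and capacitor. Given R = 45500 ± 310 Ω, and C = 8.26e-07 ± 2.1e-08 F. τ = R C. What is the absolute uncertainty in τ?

τ is a product of powers, so relative uncertainties combine in quadrature:
  (1·δR/R)² = (1×0.00681)² = 4.64e-05;  (1·δC/C)² = (1×0.0254)² = 0.000646
δτ/τ = √(0.000693) = 0.0263
τ = 0.0376 s, so δτ = 0.0263 × 0.0376 = 0.000989 s.

0.000989 s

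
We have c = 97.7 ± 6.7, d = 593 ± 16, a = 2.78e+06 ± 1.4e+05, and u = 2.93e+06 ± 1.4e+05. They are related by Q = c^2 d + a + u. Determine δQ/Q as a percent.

Let p = c^2·d = 5.66e+06. δp/p = √((2·δc/c)² + (1·δd/d)²) = √(0.0188 + 0.000728) = 0.140, so δp = 7.91e+05.
Q = p + a + u: δQ = √(δp² + δa² + δu²) = √(6.26e+11 + 1.96e+10 + 1.96e+10) = 8.16e+05
Q = 1.14e+07, so δQ/Q = 8.16e+05/1.14e+07 = 0.0717.

7.17%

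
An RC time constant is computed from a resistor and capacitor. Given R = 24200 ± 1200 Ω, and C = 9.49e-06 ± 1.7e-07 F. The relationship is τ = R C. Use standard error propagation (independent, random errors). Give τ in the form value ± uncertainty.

Products/powers → add relative errors in quadrature, weighted by exponent:
  (1·δR/R)² = (1×0.0496)² = 0.00246;  (1·δC/C)² = (1×0.0179)² = 0.000321
δτ/τ = √(0.00278) = 0.0527
τ = 0.230 s, so δτ = 0.0527 × 0.230 = 0.0121 s.

0.230 ± 0.0121 s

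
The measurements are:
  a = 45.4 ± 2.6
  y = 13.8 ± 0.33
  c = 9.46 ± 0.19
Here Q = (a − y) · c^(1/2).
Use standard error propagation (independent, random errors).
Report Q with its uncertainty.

97.2 ± 8.12

Let u = a − y = 31.6. δu = √(δa² + δy²) = √(6.76 + 0.109) = 2.62, so δu/u = 0.0829.
Q is then a monomial in u, c:
δQ/Q = √((δu/u)² + (½·δc/c)²) = √(0.00688 + 0.000101) = 0.0835
Q = 97.2, so δQ = 0.0835 × 97.2 = 8.12.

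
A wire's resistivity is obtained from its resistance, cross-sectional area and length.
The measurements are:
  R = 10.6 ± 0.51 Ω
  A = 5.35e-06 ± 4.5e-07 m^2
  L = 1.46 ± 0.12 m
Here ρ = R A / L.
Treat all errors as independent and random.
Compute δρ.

4.94e-06 Ω·m

ρ is a product of powers, so relative uncertainties combine in quadrature:
  (1·δR/R)² = (1×0.0481)² = 0.00231;  (1·δA/A)² = (1×0.0841)² = 0.00707;  (-1·δL/L)² = (-1×0.0822)² = 0.00676
δρ/ρ = √(0.0161) = 0.127
ρ = 3.88e-05 Ω·m, so δρ = 0.127 × 3.88e-05 = 4.94e-06 Ω·m.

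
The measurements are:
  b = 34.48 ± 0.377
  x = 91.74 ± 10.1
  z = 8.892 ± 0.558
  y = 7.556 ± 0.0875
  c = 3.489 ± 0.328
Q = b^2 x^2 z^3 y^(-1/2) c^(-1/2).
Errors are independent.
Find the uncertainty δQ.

4.03e+08

For a monomial Q ∝ b^2, x^2, z^3, y^(-1/2), c^(-1/2), fractional errors add in quadrature:
  (2·δb/b)² = (2×0.0109)² = 0.000478;  (2·δx/x)² = (2×0.110)² = 0.0485;  (3·δz/z)² = (3×0.0628)² = 0.0354;  (−½·δy/y)² = (-0.5×0.0116)² = 3.35e-05;  (−½·δc/c)² = (-0.5×0.0940)² = 0.00221
δQ/Q = √(0.0866) = 0.294
Q = 1.37e+09, so δQ = 0.294 × 1.37e+09 = 4.03e+08.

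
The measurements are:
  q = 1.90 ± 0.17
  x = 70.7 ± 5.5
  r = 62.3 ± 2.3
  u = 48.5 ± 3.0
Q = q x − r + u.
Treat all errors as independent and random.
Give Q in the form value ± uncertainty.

Let p = q·x = 134. δp/p = √((1·δq/q)² + (1·δx/x)²) = √(0.00801 + 0.00605) = 0.119, so δp = 15.9.
Q = p − r + u: δQ = √(δp² + δr² + δu²) = √(254 + 5.29 + 9.00) = 16.4
Q = 121.

121 ± 16.4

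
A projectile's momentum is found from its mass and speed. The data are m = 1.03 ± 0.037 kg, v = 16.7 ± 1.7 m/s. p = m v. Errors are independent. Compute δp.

For a monomial p ∝ m, v, fractional errors add in quadrature:
  (1·δm/m)² = (1×0.0359)² = 0.00129;  (1·δv/v)² = (1×0.102)² = 0.0104
δp/p = √(0.0117) = 0.108
p = 17.2 kg·m/s, so δp = 0.108 × 17.2 = 1.86 kg·m/s.

1.86 kg·m/s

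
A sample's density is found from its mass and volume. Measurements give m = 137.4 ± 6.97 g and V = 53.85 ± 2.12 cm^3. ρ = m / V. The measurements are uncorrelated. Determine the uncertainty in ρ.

Each factor contributes (exponent × relative error)² to (δρ/ρ)²:
  (1·δm/m)² = (1×0.0507)² = 0.00257;  (-1·δV/V)² = (-1×0.0394)² = 0.00155
δρ/ρ = √(0.00412) = 0.0642
ρ = 2.552 g/cm^3, so δρ = 0.0642 × 2.552 = 0.164 g/cm^3.

0.164 g/cm^3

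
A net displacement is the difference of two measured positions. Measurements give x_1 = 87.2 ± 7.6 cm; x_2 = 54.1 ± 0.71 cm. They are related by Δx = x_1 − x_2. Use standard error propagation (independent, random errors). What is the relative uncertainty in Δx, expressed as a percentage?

23.1%

Absolute uncertainties add in quadrature for a linear combination:
  (δx_1)² = 57.8;  (δx_2)² = 0.504
δΔx = √(58.3) = 7.63 cm
Δx = 33.1 cm, so δΔx/Δx = 7.63/33.1 = 0.231.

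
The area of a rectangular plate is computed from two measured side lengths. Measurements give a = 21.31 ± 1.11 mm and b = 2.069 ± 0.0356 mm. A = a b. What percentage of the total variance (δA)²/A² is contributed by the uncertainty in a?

90.2%

(δA/A)² = (1·δa/a)² + (1·δb/b)²
  a term: (1×0.0521)² = 0.00271
  b term: (1×0.0172)² = 0.000296
Total = 0.00301. Share from a = 0.00271/0.00301 = 0.902.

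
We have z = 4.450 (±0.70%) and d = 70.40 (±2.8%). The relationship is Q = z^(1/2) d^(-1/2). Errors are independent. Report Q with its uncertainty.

0.2514 ± 0.00363

For a monomial Q ∝ z^(1/2), d^(-1/2), fractional errors add in quadrature:
  (½·δz/z)² = (0.5×0.00700)² = 1.22e-05;  (−½·δd/d)² = (-0.5×0.0280)² = 0.000196
δQ/Q = √(0.000208) = 0.0144
Q = 0.2514, so δQ = 0.0144 × 0.2514 = 0.00363.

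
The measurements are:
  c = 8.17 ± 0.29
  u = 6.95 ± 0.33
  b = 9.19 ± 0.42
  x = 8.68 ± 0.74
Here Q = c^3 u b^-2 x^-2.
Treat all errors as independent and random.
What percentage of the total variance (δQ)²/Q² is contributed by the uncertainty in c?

(δQ/Q)² = (3·δc/c)² + (1·δu/u)² + (-2·δb/b)² + (-2·δx/x)²
  c term: (3×0.0355)² = 0.0113
  u term: (1×0.0475)² = 0.00225
  b term: (-2×0.0457)² = 0.00835
  x term: (-2×0.0853)² = 0.0291
Total = 0.0510. Share from c = 0.0113/0.0510 = 0.222.

22.2%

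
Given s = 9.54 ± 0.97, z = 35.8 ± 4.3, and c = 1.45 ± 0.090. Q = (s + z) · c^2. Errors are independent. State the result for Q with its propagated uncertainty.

95.3 ± 15.0

Let u = s + z = 45.3. δu = √(δs² + δz²) = √(0.941 + 18.5) = 4.41, so δu/u = 0.0972.
Q is then a monomial in u, c:
δQ/Q = √((δu/u)² + (2·δc/c)²) = √(0.00945 + 0.0154) = 0.158
Q = 95.3, so δQ = 0.158 × 95.3 = 15.0.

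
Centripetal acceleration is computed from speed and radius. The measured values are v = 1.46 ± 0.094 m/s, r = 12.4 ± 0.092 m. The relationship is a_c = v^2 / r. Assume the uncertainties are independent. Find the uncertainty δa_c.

0.0222 m/s^2

Products/powers → add relative errors in quadrature, weighted by exponent:
  (2·δv/v)² = (2×0.0644)² = 0.0166;  (-1·δr/r)² = (-1×0.00742)² = 5.5e-05
δa_c/a_c = √(0.0166) = 0.129
a_c = 0.172 m/s^2, so δa_c = 0.129 × 0.172 = 0.0222 m/s^2.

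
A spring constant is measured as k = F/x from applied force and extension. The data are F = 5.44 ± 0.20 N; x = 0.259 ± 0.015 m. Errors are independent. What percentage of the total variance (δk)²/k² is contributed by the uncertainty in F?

(δk/k)² = (1·δF/F)² + (-1·δx/x)²
  F term: (1×0.0368)² = 0.00135
  x term: (-1×0.0579)² = 0.00335
Total = 0.00471. Share from F = 0.00135/0.00471 = 0.287.

28.7%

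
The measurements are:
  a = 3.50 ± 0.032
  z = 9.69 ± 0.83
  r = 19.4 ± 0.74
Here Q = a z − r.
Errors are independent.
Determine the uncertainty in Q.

3.01

Let p = a·z = 33.9. δp/p = √((1·δa/a)² + (1·δz/z)²) = √(8.36e-05 + 0.00734) = 0.0861, so δp = 2.92.
Q = p − r: δQ = √(δp² + δr²) = √(8.54 + 0.548) = 3.01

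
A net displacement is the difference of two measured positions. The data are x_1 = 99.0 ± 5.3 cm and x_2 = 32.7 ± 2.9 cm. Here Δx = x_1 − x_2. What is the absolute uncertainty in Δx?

6.04 cm

Δx is a linear combination, so absolute uncertainties add in quadrature:
  (δx_1)² = 28.1;  (δx_2)² = 8.41
δΔx = √(36.5) = 6.04 cm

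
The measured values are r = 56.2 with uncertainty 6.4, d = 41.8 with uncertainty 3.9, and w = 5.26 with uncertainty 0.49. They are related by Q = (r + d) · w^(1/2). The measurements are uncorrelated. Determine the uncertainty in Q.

Let u = r + d = 98.0. δu = √(δr² + δd²) = √(41.0 + 15.2) = 7.49, so δu/u = 0.0765.
Q is then a monomial in u, w:
δQ/Q = √((δu/u)² + (½·δw/w)²) = √(0.00585 + 0.00217) = 0.0895
Q = 225, so δQ = 0.0895 × 225 = 20.1.

20.1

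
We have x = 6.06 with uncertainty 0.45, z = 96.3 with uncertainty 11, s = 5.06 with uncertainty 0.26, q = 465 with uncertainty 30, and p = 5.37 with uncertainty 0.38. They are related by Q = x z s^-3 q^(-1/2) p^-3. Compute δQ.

Relative error in a monomial: (δQ/Q)² = Σ (nᵢ · δxᵢ/xᵢ)².
  (1·δx/x)² = (1×0.0743)² = 0.00551;  (1·δz/z)² = (1×0.114)² = 0.0130;  (-3·δs/s)² = (-3×0.0514)² = 0.0238;  (−½·δq/q)² = (-0.5×0.0645)² = 0.00104;  (-3·δp/p)² = (-3×0.0708)² = 0.0451
δQ/Q = √(0.0884) = 0.297
Q = 0.00135, so δQ = 0.297 × 0.00135 = 0.000401.

0.000401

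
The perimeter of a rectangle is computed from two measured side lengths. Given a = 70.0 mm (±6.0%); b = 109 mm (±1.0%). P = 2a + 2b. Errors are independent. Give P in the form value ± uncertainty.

Sums and differences: (δP)² = Σ (cᵢ δxᵢ)².
  (2·δa)² = 70.6;  (2·δb)² = 4.75
δP = √(75.3) = 8.68 mm
P = 358 mm.

358 ± 8.68 mm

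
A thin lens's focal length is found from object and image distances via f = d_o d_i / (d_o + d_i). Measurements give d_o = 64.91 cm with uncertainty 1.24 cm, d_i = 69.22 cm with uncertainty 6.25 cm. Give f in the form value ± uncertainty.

33.50 ± 1.50 cm

∂f/∂d_o = (d_i/(d_o+d_i))² = 0.266;  ∂f/∂d_i = (d_o/(d_o+d_i))² = 0.234
δf = √((∂f/∂d_o · δd_o)² + (∂f/∂d_i · δd_i)²) = √(0.109 + 2.14) = 1.50 cm
f = 33.50 cm.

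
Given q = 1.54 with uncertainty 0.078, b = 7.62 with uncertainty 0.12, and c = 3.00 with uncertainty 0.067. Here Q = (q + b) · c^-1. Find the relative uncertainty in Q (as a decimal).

Let u = q + b = 9.16. δu = √(δq² + δb²) = √(0.00608 + 0.0144) = 0.143, so δu/u = 0.0156.
Q is then a monomial in u, c:
δQ/Q = √((δu/u)² + (-1·δc/c)²) = √(0.000244 + 0.000499) = 0.0273

0.0273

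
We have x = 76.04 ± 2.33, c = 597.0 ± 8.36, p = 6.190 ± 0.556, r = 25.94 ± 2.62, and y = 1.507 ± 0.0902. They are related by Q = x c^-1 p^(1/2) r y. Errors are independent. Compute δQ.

1.61

Products/powers → add relative errors in quadrature, weighted by exponent:
  (1·δx/x)² = (1×0.0306)² = 0.000939;  (-1·δc/c)² = (-1×0.0140)² = 0.000196;  (½·δp/p)² = (0.5×0.0898)² = 0.00202;  (1·δr/r)² = (1×0.101)² = 0.0102;  (1·δy/y)² = (1×0.0599)² = 0.00358
δQ/Q = √(0.0169) = 0.130
Q = 12.39, so δQ = 0.130 × 12.39 = 1.61.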